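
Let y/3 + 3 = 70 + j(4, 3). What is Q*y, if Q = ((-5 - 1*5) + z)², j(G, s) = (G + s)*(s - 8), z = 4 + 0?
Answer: 3456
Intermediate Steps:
z = 4
j(G, s) = (-8 + s)*(G + s) (j(G, s) = (G + s)*(-8 + s) = (-8 + s)*(G + s))
Q = 36 (Q = ((-5 - 1*5) + 4)² = ((-5 - 5) + 4)² = (-10 + 4)² = (-6)² = 36)
y = 96 (y = -9 + 3*(70 + (3² - 8*4 - 8*3 + 4*3)) = -9 + 3*(70 + (9 - 32 - 24 + 12)) = -9 + 3*(70 - 35) = -9 + 3*35 = -9 + 105 = 96)
Q*y = 36*96 = 3456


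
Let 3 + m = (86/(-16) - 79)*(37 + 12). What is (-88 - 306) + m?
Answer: -36251/8 ≈ -4531.4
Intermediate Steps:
m = -33099/8 (m = -3 + (86/(-16) - 79)*(37 + 12) = -3 + (86*(-1/16) - 79)*49 = -3 + (-43/8 - 79)*49 = -3 - 675/8*49 = -3 - 33075/8 = -33099/8 ≈ -4137.4)
(-88 - 306) + m = (-88 - 306) - 33099/8 = -394 - 33099/8 = -36251/8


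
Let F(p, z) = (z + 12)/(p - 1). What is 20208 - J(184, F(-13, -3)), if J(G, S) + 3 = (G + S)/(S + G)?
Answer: 20210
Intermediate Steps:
F(p, z) = (12 + z)/(-1 + p)
J(G, S) = -2 (J(G, S) = -3 + (G + S)/(S + G) = -3 + (G + S)/(G + S) = -3 + 1 = -2)
20208 - J(184, F(-13, -3)) = 20208 - 1*(-2) = 20208 + 2 = 20210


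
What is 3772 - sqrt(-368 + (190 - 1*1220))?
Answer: 3772 - I*sqrt(1398) ≈ 3772.0 - 37.39*I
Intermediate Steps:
3772 - sqrt(-368 + (190 - 1*1220)) = 3772 - sqrt(-368 + (190 - 1220)) = 3772 - sqrt(-368 - 1030) = 3772 - sqrt(-1398) = 3772 - I*sqrt(1398)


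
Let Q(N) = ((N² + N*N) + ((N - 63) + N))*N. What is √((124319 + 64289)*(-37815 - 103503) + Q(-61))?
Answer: I*√26654148021 ≈ 1.6326e+5*I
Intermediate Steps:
Q(N) = N*(-63 + 2*N + 2*N²) (Q(N) = ((N² + N²) + ((-63 + N) + N))*N = (2*N² + (-63 + 2*N))*N = (-63 + 2*N + 2*N²)*N = N*(-63 + 2*N + 2*N²))
√((124319 + 64289)*(-37815 - 103503) + Q(-61)) = √((124319 + 64289)*(-37815 - 103503) - 61*(-63 + 2*(-61) + 2*(-61)²)) = √(188608*(-141318) - 61*(-63 - 122 + 2*3721)) = √(-26653705344 - 61*(-63 - 122 + 7442)) = √(-26653705344 - 61*7257) = √(-26653705344 - 442677) = √(-26654148021) = I*√26654148021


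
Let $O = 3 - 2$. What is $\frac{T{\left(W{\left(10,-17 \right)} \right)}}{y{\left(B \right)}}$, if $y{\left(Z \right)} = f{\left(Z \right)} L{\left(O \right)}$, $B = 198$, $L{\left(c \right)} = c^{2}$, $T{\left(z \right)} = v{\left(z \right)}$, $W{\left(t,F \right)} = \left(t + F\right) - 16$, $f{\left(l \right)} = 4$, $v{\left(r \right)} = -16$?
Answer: $-4$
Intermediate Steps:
$O = 1$
$W{\left(t,F \right)} = -16 + F + t$ ($W{\left(t,F \right)} = \left(F + t\right) - 16 = -16 + F + t$)
$T{\left(z \right)} = -16$
$y{\left(Z \right)} = 4$ ($y{\left(Z \right)} = 4 \cdot 1^{2} = 4 \cdot 1 = 4$)
$\frac{T{\left(W{\left(10,-17 \right)} \right)}}{y{\left(B \right)}} = - \frac{16}{4} = \left(-16\right) \frac{1}{4} = -4$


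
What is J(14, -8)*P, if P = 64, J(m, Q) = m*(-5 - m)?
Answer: -17024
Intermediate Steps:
J(14, -8)*P = -1*14*(5 + 14)*64 = -1*14*19*64 = -266*64 = -17024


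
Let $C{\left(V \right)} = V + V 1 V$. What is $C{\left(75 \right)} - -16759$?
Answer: $22459$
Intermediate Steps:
$C{\left(V \right)} = V + V^{2}$ ($C{\left(V \right)} = V + V V = V + V^{2}$)
$C{\left(75 \right)} - -16759 = 75 \left(1 + 75\right) - -16759 = 75 \cdot 76 + 16759 = 5700 + 16759 = 22459$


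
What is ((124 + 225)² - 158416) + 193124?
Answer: 156509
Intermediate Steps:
((124 + 225)² - 158416) + 193124 = (349² - 158416) + 193124 = (121801 - 158416) + 193124 = -36615 + 193124 = 156509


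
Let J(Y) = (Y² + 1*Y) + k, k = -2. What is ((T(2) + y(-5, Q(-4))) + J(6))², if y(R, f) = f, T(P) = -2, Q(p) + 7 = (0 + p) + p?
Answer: 529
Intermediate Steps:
Q(p) = -7 + 2*p (Q(p) = -7 + ((0 + p) + p) = -7 + (p + p) = -7 + 2*p)
J(Y) = -2 + Y + Y² (J(Y) = (Y² + 1*Y) - 2 = (Y² + Y) - 2 = (Y + Y²) - 2 = -2 + Y + Y²)
((T(2) + y(-5, Q(-4))) + J(6))² = ((-2 + (-7 + 2*(-4))) + (-2 + 6 + 6²))² = ((-2 + (-7 - 8)) + (-2 + 6 + 36))² = ((-2 - 15) + 40)² = (-17 + 40)² = 23² = 529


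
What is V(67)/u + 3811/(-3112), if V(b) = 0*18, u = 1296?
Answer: -3811/3112 ≈ -1.2246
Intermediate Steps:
V(b) = 0
V(67)/u + 3811/(-3112) = 0/1296 + 3811/(-3112) = 0*(1/1296) + 3811*(-1/3112) = 0 - 3811/3112 = -3811/3112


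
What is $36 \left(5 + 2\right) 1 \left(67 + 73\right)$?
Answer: $35280$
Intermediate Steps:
$36 \left(5 + 2\right) 1 \left(67 + 73\right) = 36 \cdot 7 \cdot 1 \cdot 140 = 36 \cdot 7 \cdot 140 = 252 \cdot 140 = 35280$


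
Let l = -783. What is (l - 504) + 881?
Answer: -406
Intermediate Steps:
(l - 504) + 881 = (-783 - 504) + 881 = -1287 + 881 = -406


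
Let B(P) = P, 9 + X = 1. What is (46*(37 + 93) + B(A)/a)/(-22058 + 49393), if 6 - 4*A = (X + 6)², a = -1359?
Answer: 16253639/74296530 ≈ 0.21877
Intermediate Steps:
X = -8 (X = -9 + 1 = -8)
A = ½ (A = 3/2 - (-8 + 6)²/4 = 3/2 - ¼*(-2)² = 3/2 - ¼*4 = 3/2 - 1 = ½ ≈ 0.50000)
(46*(37 + 93) + B(A)/a)/(-22058 + 49393) = (46*(37 + 93) + (½)/(-1359))/(-22058 + 49393) = (46*130 + (½)*(-1/1359))/27335 = (5980 - 1/2718)*(1/27335) = (16253639/2718)*(1/27335) = 16253639/74296530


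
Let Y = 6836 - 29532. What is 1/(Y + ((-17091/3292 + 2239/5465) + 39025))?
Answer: 17990780/293685415093 ≈ 6.1259e-5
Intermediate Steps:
Y = -22696
1/(Y + ((-17091/3292 + 2239/5465) + 39025)) = 1/(-22696 + ((-17091/3292 + 2239/5465) + 39025)) = 1/(-22696 + (-86031527/17990780 + 39025)) = 1/(-22696 + 702004157973/17990780) = 1/(293685415093/17990780) = 17990780/293685415093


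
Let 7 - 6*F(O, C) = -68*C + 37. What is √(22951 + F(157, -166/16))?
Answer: √821823/6 ≈ 151.09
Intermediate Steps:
F(O, C) = -5 + 34*C/3 (F(O, C) = 7/6 - (-68*C + 37)/6 = 7/6 - (37 - 68*C)/6 = 7/6 + (-37/6 + 34*C/3) = -5 + 34*C/3)
√(22951 + F(157, -166/16)) = √(22951 + (-5 + 34*(-166/16)/3)) = √(22951 + (-5 + 34*(-166*1/16)/3)) = √(22951 + (-5 + (34/3)*(-83/8))) = √(22951 + (-5 - 1411/12)) = √(22951 - 1471/12) = √(273941/12) = √821823/6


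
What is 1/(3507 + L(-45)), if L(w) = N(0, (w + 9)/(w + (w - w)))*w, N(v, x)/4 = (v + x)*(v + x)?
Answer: 5/16959 ≈ 0.00029483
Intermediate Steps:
N(v, x) = 4*(v + x)² (N(v, x) = 4*((v + x)*(v + x)) = 4*(v + x)²)
L(w) = 4*(9 + w)²/w (L(w) = (4*(0 + (w + 9)/(w + (w - w)))²)*w = (4*(0 + (9 + w)/(w + 0))²)*w = (4*(0 + (9 + w)/w)²)*w = (4*((9 + w)/w)²)*w = (4*((9 + w)²/w²))*w = (4*(9 + w)²/w²)*w = 4*(9 + w)²/w)
1/(3507 + L(-45)) = 1/(3507 + 4*(9 - 45)²/(-45)) = 1/(3507 + 4*(-1/45)*(-36)²) = 1/(3507 + 4*(-1/45)*1296) = 1/(3507 - 576/5) = 1/(16959/5) = 5/16959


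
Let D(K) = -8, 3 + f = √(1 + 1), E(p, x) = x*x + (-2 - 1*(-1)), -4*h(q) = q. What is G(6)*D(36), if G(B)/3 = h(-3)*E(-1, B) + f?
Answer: -558 - 24*√2 ≈ -591.94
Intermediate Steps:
h(q) = -q/4
E(p, x) = -1 + x² (E(p, x) = x² + (-2 + 1) = x² - 1 = -1 + x²)
f = -3 + √2 (f = -3 + √(1 + 1) = -3 + √2 ≈ -1.5858)
G(B) = -45/4 + 3*√2 + 9*B²/4 (G(B) = 3*((-¼*(-3))*(-1 + B²) + (-3 + √2)) = 3*(3*(-1 + B²)/4 + (-3 + √2)) = 3*((-¾ + 3*B²/4) + (-3 + √2)) = 3*(-15/4 + √2 + 3*B²/4) = -45/4 + 3*√2 + 9*B²/4)
G(6)*D(36) = (-45/4 + 3*√2 + (9/4)*6²)*(-8) = (-45/4 + 3*√2 + (9/4)*36)*(-8) = (-45/4 + 3*√2 + 81)*(-8) = (279/4 + 3*√2)*(-8) = -558 - 24*√2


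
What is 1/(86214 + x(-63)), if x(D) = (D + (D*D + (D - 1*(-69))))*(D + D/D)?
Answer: -1/156330 ≈ -6.3967e-6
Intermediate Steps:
x(D) = (1 + D)*(69 + D**2 + 2*D) (x(D) = (D + (D**2 + (D + 69)))*(D + 1) = (D + (D**2 + (69 + D)))*(1 + D) = (D + (69 + D + D**2))*(1 + D) = (69 + D**2 + 2*D)*(1 + D) = (1 + D)*(69 + D**2 + 2*D))
1/(86214 + x(-63)) = 1/(86214 + (69 + (-63)**3 + 3*(-63)**2 + 71*(-63))) = 1/(86214 + (69 - 250047 + 3*3969 - 4473)) = 1/(86214 + (69 - 250047 + 11907 - 4473)) = 1/(86214 - 242544) = 1/(-156330) = -1/156330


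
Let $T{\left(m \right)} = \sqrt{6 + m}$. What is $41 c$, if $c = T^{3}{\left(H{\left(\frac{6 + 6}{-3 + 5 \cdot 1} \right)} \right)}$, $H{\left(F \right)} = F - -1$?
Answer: $533 \sqrt{13} \approx 1921.8$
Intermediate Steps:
$H{\left(F \right)} = 1 + F$ ($H{\left(F \right)} = F + 1 = 1 + F$)
$c = 13 \sqrt{13}$ ($c = \left(\sqrt{6 + \left(1 + \frac{6 + 6}{-3 + 5 \cdot 1}\right)}\right)^{3} = \left(\sqrt{6 + \left(1 + \frac{12}{-3 + 5}\right)}\right)^{3} = \left(\sqrt{6 + \left(1 + \frac{12}{2}\right)}\right)^{3} = \left(\sqrt{6 + \left(1 + 12 \cdot \frac{1}{2}\right)}\right)^{3} = \left(\sqrt{6 + \left(1 + 6\right)}\right)^{3} = \left(\sqrt{6 + 7}\right)^{3} = \left(\sqrt{13}\right)^{3} = 13 \sqrt{13} \approx 46.872$)
$41 c = 41 \cdot 13 \sqrt{13} = 533 \sqrt{13}$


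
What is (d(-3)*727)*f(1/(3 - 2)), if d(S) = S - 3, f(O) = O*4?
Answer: -17448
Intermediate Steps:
f(O) = 4*O
d(S) = -3 + S
(d(-3)*727)*f(1/(3 - 2)) = ((-3 - 3)*727)*(4/(3 - 2)) = (-6*727)*(4/1) = -17448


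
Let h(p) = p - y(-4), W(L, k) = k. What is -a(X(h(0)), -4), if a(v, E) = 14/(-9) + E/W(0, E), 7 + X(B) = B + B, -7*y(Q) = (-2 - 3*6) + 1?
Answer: 5/9 ≈ 0.55556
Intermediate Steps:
y(Q) = 19/7 (y(Q) = -((-2 - 3*6) + 1)/7 = -((-2 - 18) + 1)/7 = -(-20 + 1)/7 = -⅐*(-19) = 19/7)
h(p) = -19/7 + p (h(p) = p - 1*19/7 = p - 19/7 = -19/7 + p)
X(B) = -7 + 2*B (X(B) = -7 + (B + B) = -7 + 2*B)
a(v, E) = -5/9 (a(v, E) = 14/(-9) + E/E = 14*(-⅑) + 1 = -14/9 + 1 = -5/9)
-a(X(h(0)), -4) = -1*(-5/9) = 5/9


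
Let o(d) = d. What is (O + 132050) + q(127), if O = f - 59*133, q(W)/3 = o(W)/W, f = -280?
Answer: 123926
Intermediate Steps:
q(W) = 3 (q(W) = 3*(W/W) = 3*1 = 3)
O = -8127 (O = -280 - 59*133 = -280 - 7847 = -8127)
(O + 132050) + q(127) = (-8127 + 132050) + 3 = 123923 + 3 = 123926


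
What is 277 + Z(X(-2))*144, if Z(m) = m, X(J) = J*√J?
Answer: 277 - 288*I*√2 ≈ 277.0 - 407.29*I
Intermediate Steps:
X(J) = J^(3/2)
277 + Z(X(-2))*144 = 277 + (-2)^(3/2)*144 = 277 - 2*I*√2*144 = 277 - 288*I*√2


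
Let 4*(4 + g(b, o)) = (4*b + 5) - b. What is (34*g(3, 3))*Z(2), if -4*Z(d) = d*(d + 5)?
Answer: 119/2 ≈ 59.500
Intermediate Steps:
Z(d) = -d*(5 + d)/4 (Z(d) = -d*(d + 5)/4 = -d*(5 + d)/4)
g(b, o) = -11/4 + 3*b/4 (g(b, o) = -4 + ((4*b + 5) - b)/4 = -4 + ((5 + 4*b) - b)/4 = -4 + (5 + 3*b)/4 = -4 + (5/4 + 3*b/4) = -11/4 + 3*b/4)
(34*g(3, 3))*Z(2) = (34*(-11/4 + (¾)*3))*(-¼*2*(5 + 2)) = (34*(-11/4 + 9/4))*(-¼*2*7) = (34*(-½))*(-7/2) = -17*(-7/2) = 119/2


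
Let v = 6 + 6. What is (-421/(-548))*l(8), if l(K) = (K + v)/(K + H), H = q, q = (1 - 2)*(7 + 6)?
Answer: -421/137 ≈ -3.0730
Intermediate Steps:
q = -13 (q = -1*13 = -13)
H = -13
v = 12
l(K) = (12 + K)/(-13 + K) (l(K) = (K + 12)/(K - 13) = (12 + K)/(-13 + K))
(-421/(-548))*l(8) = (-421/(-548))*((12 + 8)/(-13 + 8)) = (-421*(-1/548))*(20/(-5)) = 421*(-⅕*20)/548 = (421/548)*(-4) = -421/137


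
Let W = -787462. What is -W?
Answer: 787462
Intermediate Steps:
-W = -1*(-787462) = 787462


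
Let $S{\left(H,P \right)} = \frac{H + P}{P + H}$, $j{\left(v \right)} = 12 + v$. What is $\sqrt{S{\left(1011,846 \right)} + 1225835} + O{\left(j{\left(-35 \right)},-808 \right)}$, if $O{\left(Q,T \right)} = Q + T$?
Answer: $-831 + 6 \sqrt{34051} \approx 276.17$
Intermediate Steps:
$S{\left(H,P \right)} = 1$ ($S{\left(H,P \right)} = \frac{H + P}{H + P} = 1$)
$\sqrt{S{\left(1011,846 \right)} + 1225835} + O{\left(j{\left(-35 \right)},-808 \right)} = \sqrt{1 + 1225835} + \left(\left(12 - 35\right) - 808\right) = \sqrt{1225836} - 831 = 6 \sqrt{34051} - 831 = -831 + 6 \sqrt{34051}$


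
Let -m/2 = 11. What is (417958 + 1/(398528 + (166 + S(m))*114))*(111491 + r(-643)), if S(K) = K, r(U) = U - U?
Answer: 19335790962880323/414944 ≈ 4.6599e+10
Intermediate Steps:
r(U) = 0
m = -22 (m = -2*11 = -22)
(417958 + 1/(398528 + (166 + S(m))*114))*(111491 + r(-643)) = (417958 + 1/(398528 + (166 - 22)*114))*(111491 + 0) = (417958 + 1/(398528 + 144*114))*111491 = (417958 + 1/(398528 + 16416))*111491 = (417958 + 1/414944)*111491 = (173429164353/414944)*111491 = 19335790962880323/414944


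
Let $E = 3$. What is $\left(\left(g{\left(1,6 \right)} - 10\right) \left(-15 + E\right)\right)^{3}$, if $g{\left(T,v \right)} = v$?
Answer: $110592$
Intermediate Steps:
$\left(\left(g{\left(1,6 \right)} - 10\right) \left(-15 + E\right)\right)^{3} = \left(\left(6 - 10\right) \left(-15 + 3\right)\right)^{3} = \left(\left(-4\right) \left(-12\right)\right)^{3} = 48^{3} = 110592$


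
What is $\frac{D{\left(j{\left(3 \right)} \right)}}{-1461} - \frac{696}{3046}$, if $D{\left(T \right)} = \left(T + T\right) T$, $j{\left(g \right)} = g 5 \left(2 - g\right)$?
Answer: $- \frac{397926}{741701} \approx -0.5365$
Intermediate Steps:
$j{\left(g \right)} = 5 g \left(2 - g\right)$
$D{\left(T \right)} = 2 T^{2}$ ($D{\left(T \right)} = 2 T T = 2 T^{2}$)
$\frac{D{\left(j{\left(3 \right)} \right)}}{-1461} - \frac{696}{3046} = \frac{2 \left(5 \cdot 3 \left(2 - 3\right)\right)^{2}}{-1461} - \frac{696}{3046} = 2 \left(5 \cdot 3 \left(2 - 3\right)\right)^{2} \left(- \frac{1}{1461}\right) - \frac{348}{1523} = 2 \left(5 \cdot 3 \left(-1\right)\right)^{2} \left(- \frac{1}{1461}\right) - \frac{348}{1523} = 2 \left(-15\right)^{2} \left(- \frac{1}{1461}\right) - \frac{348}{1523} = 2 \cdot 225 \left(- \frac{1}{1461}\right) - \frac{348}{1523} = 450 \left(- \frac{1}{1461}\right) - \frac{348}{1523} = - \frac{150}{487} - \frac{348}{1523} = - \frac{397926}{741701}$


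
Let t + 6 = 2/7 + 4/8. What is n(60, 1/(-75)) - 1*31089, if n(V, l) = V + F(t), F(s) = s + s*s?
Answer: -6077377/196 ≈ -31007.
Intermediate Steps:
t = -73/14 (t = -6 + (2/7 + 4/8) = -6 + (2*(⅐) + 4*(⅛)) = -6 + (2/7 + ½) = -6 + 11/14 = -73/14 ≈ -5.2143)
F(s) = s + s²
n(V, l) = 4307/196 + V (n(V, l) = V - 73*(1 - 73/14)/14 = V - 73/14*(-59/14) = V + 4307/196 = 4307/196 + V)
n(60, 1/(-75)) - 1*31089 = (4307/196 + 60) - 1*31089 = 16067/196 - 31089 = -6077377/196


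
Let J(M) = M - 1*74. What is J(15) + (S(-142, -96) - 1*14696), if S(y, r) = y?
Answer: -14897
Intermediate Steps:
J(M) = -74 + M (J(M) = M - 74 = -74 + M)
J(15) + (S(-142, -96) - 1*14696) = (-74 + 15) + (-142 - 1*14696) = -59 + (-142 - 14696) = -59 - 14838 = -14897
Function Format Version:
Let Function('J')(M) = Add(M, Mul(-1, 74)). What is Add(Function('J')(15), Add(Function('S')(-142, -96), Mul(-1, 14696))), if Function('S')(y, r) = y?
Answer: -14897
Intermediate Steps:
Function('J')(M) = Add(-74, M) (Function('J')(M) = Add(M, -74) = Add(-74, M))
Add(Function('J')(15), Add(Function('S')(-142, -96), Mul(-1, 14696))) = Add(Add(-74, 15), Add(-142, Mul(-1, 14696))) = Add(-59, Add(-142, -14696)) = Add(-59, -14838) = -14897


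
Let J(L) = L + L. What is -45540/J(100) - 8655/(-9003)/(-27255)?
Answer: -37248198697/163584510 ≈ -227.70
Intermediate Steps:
J(L) = 2*L
-45540/J(100) - 8655/(-9003)/(-27255) = -45540/(2*100) - 8655/(-9003)/(-27255) = -45540/200 - 8655*(-1/9003)*(-1/27255) = -45540*1/200 + (2885/3001)*(-1/27255) = -2277/10 - 577/16358451 = -37248198697/163584510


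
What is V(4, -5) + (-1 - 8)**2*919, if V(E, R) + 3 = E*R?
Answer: 74416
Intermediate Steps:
V(E, R) = -3 + E*R
V(4, -5) + (-1 - 8)**2*919 = (-3 + 4*(-5)) + (-1 - 8)**2*919 = (-3 - 20) + (-9)**2*919 = -23 + 81*919 = -23 + 74439 = 74416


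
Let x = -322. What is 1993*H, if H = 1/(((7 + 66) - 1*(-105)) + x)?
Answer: -1993/144 ≈ -13.840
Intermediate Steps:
H = -1/144 (H = 1/(((7 + 66) - 1*(-105)) - 322) = 1/((73 + 105) - 322) = 1/(178 - 322) = 1/(-144) = -1/144 ≈ -0.0069444)
1993*H = 1993*(-1/144) = -1993/144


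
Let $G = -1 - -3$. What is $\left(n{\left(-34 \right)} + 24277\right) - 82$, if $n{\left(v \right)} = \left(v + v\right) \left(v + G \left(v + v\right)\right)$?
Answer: $35755$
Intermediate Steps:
$G = 2$ ($G = -1 + 3 = 2$)
$n{\left(v \right)} = 10 v^{2}$ ($n{\left(v \right)} = \left(v + v\right) \left(v + 2 \left(v + v\right)\right) = 2 v \left(v + 2 \cdot 2 v\right) = 2 v \left(v + 4 v\right) = 2 v 5 v = 10 v^{2}$)
$\left(n{\left(-34 \right)} + 24277\right) - 82 = \left(10 \left(-34\right)^{2} + 24277\right) - 82 = \left(10 \cdot 1156 + 24277\right) - 82 = \left(11560 + 24277\right) - 82 = 35837 - 82 = 35755$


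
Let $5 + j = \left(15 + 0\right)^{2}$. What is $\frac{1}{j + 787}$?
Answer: $\frac{1}{1007} \approx 0.00099305$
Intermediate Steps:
$j = 220$ ($j = -5 + \left(15 + 0\right)^{2} = -5 + 15^{2} = -5 + 225 = 220$)
$\frac{1}{j + 787} = \frac{1}{220 + 787} = \frac{1}{1007}$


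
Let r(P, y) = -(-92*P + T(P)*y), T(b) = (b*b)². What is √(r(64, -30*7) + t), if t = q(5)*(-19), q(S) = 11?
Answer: √3523221039 ≈ 59357.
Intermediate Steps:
T(b) = b⁴ (T(b) = (b²)² = b⁴)
r(P, y) = 92*P - y*P⁴ (r(P, y) = -(-92*P + P⁴*y) = -(-92*P + y*P⁴) = 92*P - y*P⁴)
t = -209 (t = 11*(-19) = -209)
√(r(64, -30*7) + t) = √(64*(92 - 1*(-30*7)*64³) - 209) = √(64*(92 - 1*(-210)*262144) - 209) = √(64*(92 + 55050240) - 209) = √(64*55050332 - 209) = √(3523221248 - 209) = √3523221039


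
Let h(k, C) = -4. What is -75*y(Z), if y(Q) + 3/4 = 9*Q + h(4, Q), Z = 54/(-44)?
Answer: 52125/44 ≈ 1184.7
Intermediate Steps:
Z = -27/22 (Z = 54*(-1/44) = -27/22 ≈ -1.2273)
y(Q) = -19/4 + 9*Q (y(Q) = -3/4 + (9*Q - 4) = -3/4 + (-4 + 9*Q) = -19/4 + 9*Q)
-75*y(Z) = -75*(-19/4 + 9*(-27/22)) = -75*(-19/4 - 243/22) = -75*(-695/44) = 52125/44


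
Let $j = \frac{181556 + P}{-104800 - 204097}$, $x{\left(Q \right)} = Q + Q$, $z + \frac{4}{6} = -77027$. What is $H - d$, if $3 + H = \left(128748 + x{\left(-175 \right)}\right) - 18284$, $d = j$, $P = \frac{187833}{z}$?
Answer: $\frac{7859858227396710}{71380845451} \approx 1.1011 \cdot 10^{5}$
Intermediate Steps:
$z = - \frac{231083}{3}$ ($z = - \frac{2}{3} - 77027 = - \frac{231083}{3} \approx -77028.0$)
$P = - \frac{563499}{231083}$ ($P = \frac{187833}{- \frac{231083}{3}} = 187833 \left(- \frac{3}{231083}\right) = - \frac{563499}{231083} \approx -2.4385$)
$x{\left(Q \right)} = 2 Q$
$j = - \frac{41953941649}{71380845451}$ ($j = \frac{181556 - \frac{563499}{231083}}{-104800 - 204097} = \frac{41953941649}{231083 \left(-308897\right)} = \frac{41953941649}{231083} \left(- \frac{1}{308897}\right) = - \frac{41953941649}{71380845451} \approx -0.58775$)
$d = - \frac{41953941649}{71380845451} \approx -0.58775$
$H = 110111$ ($H = -3 + \left(\left(128748 + 2 \left(-175\right)\right) - 18284\right) = -3 + \left(\left(128748 - 350\right) - 18284\right) = -3 + \left(128398 - 18284\right) = -3 + 110114 = 110111$)
$H - d = 110111 - - \frac{41953941649}{71380845451} = 110111 + \frac{41953941649}{71380845451} = \frac{7859858227396710}{71380845451}$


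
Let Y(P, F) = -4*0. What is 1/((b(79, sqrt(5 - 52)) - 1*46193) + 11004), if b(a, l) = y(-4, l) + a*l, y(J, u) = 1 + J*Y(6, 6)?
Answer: -35188/1238488671 - 79*I*sqrt(47)/1238488671 ≈ -2.8412e-5 - 4.373e-7*I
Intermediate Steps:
Y(P, F) = 0
y(J, u) = 1 (y(J, u) = 1 + J*0 = 1 + 0 = 1)
b(a, l) = 1 + a*l
1/((b(79, sqrt(5 - 52)) - 1*46193) + 11004) = 1/(((1 + 79*sqrt(5 - 52)) - 1*46193) + 11004) = 1/(((1 + 79*sqrt(-47)) - 46193) + 11004) = 1/(((1 + 79*(I*sqrt(47))) - 46193) + 11004) = 1/(((1 + 79*I*sqrt(47)) - 46193) + 11004) = 1/((-46192 + 79*I*sqrt(47)) + 11004) = 1/(-35188 + 79*I*sqrt(47))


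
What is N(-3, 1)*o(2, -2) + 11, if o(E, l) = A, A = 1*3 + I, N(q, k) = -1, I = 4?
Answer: 4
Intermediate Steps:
A = 7 (A = 1*3 + 4 = 3 + 4 = 7)
o(E, l) = 7
N(-3, 1)*o(2, -2) + 11 = -1*7 + 11 = -7 + 11 = 4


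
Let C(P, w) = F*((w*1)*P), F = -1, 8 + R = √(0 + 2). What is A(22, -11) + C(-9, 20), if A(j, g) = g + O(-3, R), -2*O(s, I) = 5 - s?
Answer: 165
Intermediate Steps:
R = -8 + √2 (R = -8 + √(0 + 2) = -8 + √2 ≈ -6.5858)
O(s, I) = -5/2 + s/2 (O(s, I) = -(5 - s)/2 = -5/2 + s/2)
C(P, w) = -P*w (C(P, w) = -w*1*P = -w*P = -P*w)
A(j, g) = -4 + g (A(j, g) = g + (-5/2 + (½)*(-3)) = g + (-5/2 - 3/2) = g - 4 = -4 + g)
A(22, -11) + C(-9, 20) = (-4 - 11) - 1*(-9)*20 = -15 + 180 = 165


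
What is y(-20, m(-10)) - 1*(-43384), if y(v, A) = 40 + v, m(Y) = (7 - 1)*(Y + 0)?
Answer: 43404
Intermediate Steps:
m(Y) = 6*Y
y(-20, m(-10)) - 1*(-43384) = (40 - 20) - 1*(-43384) = 20 + 43384 = 43404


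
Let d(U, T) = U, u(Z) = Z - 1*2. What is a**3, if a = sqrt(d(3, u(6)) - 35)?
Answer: -128*I*sqrt(2) ≈ -181.02*I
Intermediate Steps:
u(Z) = -2 + Z (u(Z) = Z - 2 = -2 + Z)
a = 4*I*sqrt(2) (a = sqrt(3 - 35) = sqrt(-32) = 4*I*sqrt(2) ≈ 5.6569*I)
a**3 = (4*I*sqrt(2))**3 = -128*I*sqrt(2)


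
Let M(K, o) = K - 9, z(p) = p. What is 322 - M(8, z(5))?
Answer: 323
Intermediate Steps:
M(K, o) = -9 + K
322 - M(8, z(5)) = 322 - (-9 + 8) = 322 - 1*(-1) = 322 + 1 = 323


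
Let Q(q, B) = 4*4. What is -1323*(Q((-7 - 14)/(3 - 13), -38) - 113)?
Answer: 128331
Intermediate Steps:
Q(q, B) = 16
-1323*(Q((-7 - 14)/(3 - 13), -38) - 113) = -1323*(16 - 113) = -1323*(-97) = 128331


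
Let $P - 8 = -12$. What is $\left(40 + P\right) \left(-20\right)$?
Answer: $-720$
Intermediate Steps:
$P = -4$ ($P = 8 - 12 = -4$)
$\left(40 + P\right) \left(-20\right) = \left(40 - 4\right) \left(-20\right) = 36 \left(-20\right) = -720$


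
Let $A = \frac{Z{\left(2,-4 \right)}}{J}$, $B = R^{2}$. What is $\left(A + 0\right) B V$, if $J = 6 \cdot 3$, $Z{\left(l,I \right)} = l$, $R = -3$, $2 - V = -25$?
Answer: $27$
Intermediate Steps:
$V = 27$ ($V = 2 - -25 = 2 + 25 = 27$)
$J = 18$
$B = 9$ ($B = \left(-3\right)^{2} = 9$)
$A = \frac{1}{9}$ ($A = \frac{2}{18} = 2 \cdot \frac{1}{18} = \frac{1}{9} \approx 0.11111$)
$\left(A + 0\right) B V = \left(\frac{1}{9} + 0\right) 9 \cdot 27 = \frac{1}{9} \cdot 9 \cdot 27 = 1 \cdot 27 = 27$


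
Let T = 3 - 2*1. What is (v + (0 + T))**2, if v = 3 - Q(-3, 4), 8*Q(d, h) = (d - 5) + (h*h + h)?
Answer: 25/4 ≈ 6.2500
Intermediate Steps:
T = 1 (T = 3 - 2 = 1)
Q(d, h) = -5/8 + d/8 + h/8 + h**2/8 (Q(d, h) = ((d - 5) + (h*h + h))/8 = ((-5 + d) + (h**2 + h))/8 = ((-5 + d) + (h + h**2))/8 = (-5 + d + h + h**2)/8 = -5/8 + d/8 + h/8 + h**2/8)
v = 3/2 (v = 3 - (-5/8 + (1/8)*(-3) + (1/8)*4 + (1/8)*4**2) = 3 - (-5/8 - 3/8 + 1/2 + (1/8)*16) = 3 - (-5/8 - 3/8 + 1/2 + 2) = 3 - 1*3/2 = 3 - 3/2 = 3/2 ≈ 1.5000)
(v + (0 + T))**2 = (3/2 + (0 + 1))**2 = (3/2 + 1)**2 = (5/2)**2 = 25/4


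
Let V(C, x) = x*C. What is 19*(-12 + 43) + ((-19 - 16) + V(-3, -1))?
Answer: 557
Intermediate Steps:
V(C, x) = C*x
19*(-12 + 43) + ((-19 - 16) + V(-3, -1)) = 19*(-12 + 43) + ((-19 - 16) - 3*(-1)) = 19*31 + (-35 + 3) = 589 - 32 = 557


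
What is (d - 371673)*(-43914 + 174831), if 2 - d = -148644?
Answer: -29198025759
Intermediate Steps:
d = 148646 (d = 2 - 1*(-148644) = 2 + 148644 = 148646)
(d - 371673)*(-43914 + 174831) = (148646 - 371673)*(-43914 + 174831) = -223027*130917 = -29198025759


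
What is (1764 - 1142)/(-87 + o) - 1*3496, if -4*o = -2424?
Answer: -1813802/519 ≈ -3494.8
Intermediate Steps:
o = 606 (o = -¼*(-2424) = 606)
(1764 - 1142)/(-87 + o) - 1*3496 = (1764 - 1142)/(-87 + 606) - 1*3496 = 622/519 - 3496 = -1813802/519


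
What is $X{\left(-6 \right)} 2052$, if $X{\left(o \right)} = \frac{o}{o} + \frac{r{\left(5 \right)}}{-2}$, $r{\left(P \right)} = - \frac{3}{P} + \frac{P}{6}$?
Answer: $\frac{9063}{5} \approx 1812.6$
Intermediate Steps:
$r{\left(P \right)} = - \frac{3}{P} + \frac{P}{6}$ ($r{\left(P \right)} = - \frac{3}{P} + P \frac{1}{6} = - \frac{3}{P} + \frac{P}{6}$)
$X{\left(o \right)} = \frac{53}{60}$ ($X{\left(o \right)} = \frac{o}{o} + \frac{- \frac{3}{5} + \frac{1}{6} \cdot 5}{-2} = 1 + \left(\left(-3\right) \frac{1}{5} + \frac{5}{6}\right) \left(- \frac{1}{2}\right) = 1 + \left(- \frac{3}{5} + \frac{5}{6}\right) \left(- \frac{1}{2}\right) = 1 + \frac{7}{30} \left(- \frac{1}{2}\right) = 1 - \frac{7}{60} = \frac{53}{60}$)
$X{\left(-6 \right)} 2052 = \frac{53}{60} \cdot 2052 = \frac{9063}{5}$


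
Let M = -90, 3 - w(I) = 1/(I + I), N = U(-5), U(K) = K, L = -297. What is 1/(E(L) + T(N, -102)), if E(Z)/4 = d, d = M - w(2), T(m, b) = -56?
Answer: -1/427 ≈ -0.0023419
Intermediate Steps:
N = -5
w(I) = 3 - 1/(2*I) (w(I) = 3 - 1/(I + I) = 3 - 1/(2*I))
d = -371/4 (d = -90 - (3 - 1/2/2) = -90 - (3 - 1/2*1/2) = -90 - (3 - 1/4) = -90 - 1*11/4 = -90 - 11/4 = -371/4 ≈ -92.750)
E(Z) = -371 (E(Z) = 4*(-371/4) = -371)
1/(E(L) + T(N, -102)) = 1/(-371 - 56) = 1/(-427) = -1/427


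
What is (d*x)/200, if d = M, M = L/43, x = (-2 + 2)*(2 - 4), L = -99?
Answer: 0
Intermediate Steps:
x = 0 (x = 0*(-2) = 0)
M = -99/43 ≈ -2.3023
d = -99/43 ≈ -2.3023
(d*x)/200 = -99/43*0/200 = 0*(1/200) = 0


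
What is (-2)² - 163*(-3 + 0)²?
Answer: -1463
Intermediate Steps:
(-2)² - 163*(-3 + 0)² = 4 - 163*(-3)² = 4 - 163*9 = 4 - 1467 = -1463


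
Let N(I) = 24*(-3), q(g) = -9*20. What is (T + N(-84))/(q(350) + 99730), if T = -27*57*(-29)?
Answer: 44559/99550 ≈ 0.44760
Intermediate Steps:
q(g) = -180
N(I) = -72
T = 44631 (T = -1539*(-29) = 44631)
(T + N(-84))/(q(350) + 99730) = (44631 - 72)/(-180 + 99730) = 44559/99550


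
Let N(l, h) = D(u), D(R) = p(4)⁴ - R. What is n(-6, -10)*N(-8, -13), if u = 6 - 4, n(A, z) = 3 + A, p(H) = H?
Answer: -762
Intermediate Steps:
u = 2
D(R) = 256 - R (D(R) = 4⁴ - R = 256 - R)
N(l, h) = 254 (N(l, h) = 256 - 1*2 = 256 - 2 = 254)
n(-6, -10)*N(-8, -13) = (3 - 6)*254 = -3*254 = -762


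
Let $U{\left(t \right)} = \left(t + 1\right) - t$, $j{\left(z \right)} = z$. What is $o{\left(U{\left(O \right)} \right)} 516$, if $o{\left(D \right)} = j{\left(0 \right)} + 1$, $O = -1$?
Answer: $516$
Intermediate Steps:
$U{\left(t \right)} = 1$ ($U{\left(t \right)} = \left(1 + t\right) - t = 1$)
$o{\left(D \right)} = 1$ ($o{\left(D \right)} = 0 + 1 = 1$)
$o{\left(U{\left(O \right)} \right)} 516 = 1 \cdot 516 = 516$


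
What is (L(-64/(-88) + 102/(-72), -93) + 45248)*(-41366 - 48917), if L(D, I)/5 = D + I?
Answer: -533653874983/132 ≈ -4.0428e+9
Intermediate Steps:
L(D, I) = 5*D + 5*I (L(D, I) = 5*(D + I) = 5*D + 5*I)
(L(-64/(-88) + 102/(-72), -93) + 45248)*(-41366 - 48917) = ((5*(-64/(-88) + 102/(-72)) + 5*(-93)) + 45248)*(-41366 - 48917) = ((5*(-64*(-1/88) + 102*(-1/72)) - 465) + 45248)*(-90283) = ((5*(8/11 - 17/12) - 465) + 45248)*(-90283) = ((5*(-91/132) - 465) + 45248)*(-90283) = ((-455/132 - 465) + 45248)*(-90283) = (-61835/132 + 45248)*(-90283) = (5910901/132)*(-90283) = -533653874983/132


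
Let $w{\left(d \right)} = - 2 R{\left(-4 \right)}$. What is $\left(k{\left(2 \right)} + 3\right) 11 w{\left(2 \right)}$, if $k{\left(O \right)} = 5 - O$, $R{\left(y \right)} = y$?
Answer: $528$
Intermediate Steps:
$w{\left(d \right)} = 8$ ($w{\left(d \right)} = \left(-2\right) \left(-4\right) = 8$)
$\left(k{\left(2 \right)} + 3\right) 11 w{\left(2 \right)} = \left(\left(5 - 2\right) + 3\right) 11 \cdot 8 = \left(3 + 3\right) 11 \cdot 8 = 6 \cdot 11 \cdot 8 = 66 \cdot 8 = 528$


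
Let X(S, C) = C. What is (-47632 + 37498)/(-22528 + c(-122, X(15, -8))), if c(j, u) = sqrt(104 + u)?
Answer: 7134336/15859709 + 5067*sqrt(6)/63438836 ≈ 0.45004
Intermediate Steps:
(-47632 + 37498)/(-22528 + c(-122, X(15, -8))) = (-47632 + 37498)/(-22528 + sqrt(104 - 8)) = -10134/(-22528 + sqrt(96)) = -10134/(-22528 + 4*sqrt(6))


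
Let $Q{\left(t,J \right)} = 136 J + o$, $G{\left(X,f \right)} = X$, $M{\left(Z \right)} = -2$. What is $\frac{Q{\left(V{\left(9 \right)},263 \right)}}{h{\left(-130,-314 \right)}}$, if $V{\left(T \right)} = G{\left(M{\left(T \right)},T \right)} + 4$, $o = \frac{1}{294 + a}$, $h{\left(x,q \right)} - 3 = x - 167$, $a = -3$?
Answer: $- \frac{1486927}{12222} \approx -121.66$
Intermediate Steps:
$h{\left(x,q \right)} = -164 + x$ ($h{\left(x,q \right)} = 3 + \left(x - 167\right) = 3 + \left(-167 + x\right) = -164 + x$)
$o = \frac{1}{291}$ ($o = \frac{1}{294 - 3} = \frac{1}{291} \approx 0.0034364$)
$V{\left(T \right)} = 2$ ($V{\left(T \right)} = -2 + 4 = 2$)
$Q{\left(t,J \right)} = \frac{1}{291} + 136 J$ ($Q{\left(t,J \right)} = 136 J + \frac{1}{291} = \frac{1}{291} + 136 J$)
$\frac{Q{\left(V{\left(9 \right)},263 \right)}}{h{\left(-130,-314 \right)}} = \frac{\frac{1}{291} + 136 \cdot 263}{-164 - 130} = \frac{\frac{1}{291} + 35768}{-294} = \frac{10408489}{291} \left(- \frac{1}{294}\right) = - \frac{1486927}{12222}$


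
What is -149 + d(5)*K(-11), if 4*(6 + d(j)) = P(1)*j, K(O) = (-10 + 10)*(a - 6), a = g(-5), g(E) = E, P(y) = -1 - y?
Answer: -149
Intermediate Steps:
a = -5
K(O) = 0 (K(O) = (-10 + 10)*(-5 - 6) = 0*(-11) = 0)
d(j) = -6 - j/2 (d(j) = -6 + ((-1 - 1*1)*j)/4 = -6 + ((-1 - 1)*j)/4 = -6 + (-2*j)/4 = -6 - j/2)
-149 + d(5)*K(-11) = -149 + (-6 - 1/2*5)*0 = -149 + (-6 - 5/2)*0 = -149 - 17/2*0 = -149 + 0 = -149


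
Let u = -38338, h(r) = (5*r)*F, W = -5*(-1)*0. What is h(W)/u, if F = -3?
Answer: 0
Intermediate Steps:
W = 0 (W = 5*0 = 0)
h(r) = -15*r (h(r) = (5*r)*(-3) = -15*r)
h(W)/u = -15*0/(-38338) = 0*(-1/38338) = 0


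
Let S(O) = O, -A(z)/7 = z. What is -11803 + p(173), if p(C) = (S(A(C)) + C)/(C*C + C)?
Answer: -342288/29 ≈ -11803.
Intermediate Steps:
A(z) = -7*z
p(C) = -6*C/(C + C²) (p(C) = (-7*C + C)/(C*C + C) = (-6*C)/(C² + C) = (-6*C)/(C + C²) = -6*C/(C + C²))
-11803 + p(173) = -11803 - 6/(1 + 173) = -11803 - 6/174 = -11803 - 6*1/174 = -11803 - 1/29 = -342288/29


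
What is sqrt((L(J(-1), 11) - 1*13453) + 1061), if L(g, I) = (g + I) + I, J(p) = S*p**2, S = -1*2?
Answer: 2*I*sqrt(3093) ≈ 111.23*I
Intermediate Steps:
S = -2
J(p) = -2*p**2
L(g, I) = g + 2*I (L(g, I) = (I + g) + I = g + 2*I)
sqrt((L(J(-1), 11) - 1*13453) + 1061) = sqrt(((-2*(-1)**2 + 2*11) - 1*13453) + 1061) = sqrt(((-2*1 + 22) - 13453) + 1061) = sqrt(((-2 + 22) - 13453) + 1061) = sqrt((20 - 13453) + 1061) = sqrt(-13433 + 1061) = sqrt(-12372) = 2*I*sqrt(3093)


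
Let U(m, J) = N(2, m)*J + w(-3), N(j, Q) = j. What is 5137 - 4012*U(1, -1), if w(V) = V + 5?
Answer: 5137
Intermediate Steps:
w(V) = 5 + V
U(m, J) = 2 + 2*J (U(m, J) = 2*J + (5 - 3) = 2*J + 2 = 2 + 2*J)
5137 - 4012*U(1, -1) = 5137 - 4012*(2 + 2*(-1)) = 5137 - 4012*(2 - 2) = 5137 - 4012*0 = 5137 + 0 = 5137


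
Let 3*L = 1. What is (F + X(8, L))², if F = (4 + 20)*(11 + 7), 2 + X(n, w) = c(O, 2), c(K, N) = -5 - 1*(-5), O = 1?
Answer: 184900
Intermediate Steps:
c(K, N) = 0 (c(K, N) = -5 + 5 = 0)
L = ⅓ (L = (⅓)*1 = ⅓ ≈ 0.33333)
X(n, w) = -2 (X(n, w) = -2 + 0 = -2)
F = 432 (F = 24*18 = 432)
(F + X(8, L))² = (432 - 2)² = 430² = 184900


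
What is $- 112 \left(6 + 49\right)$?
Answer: $-6160$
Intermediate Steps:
$- 112 \left(6 + 49\right) = \left(-112\right) 55 = -6160$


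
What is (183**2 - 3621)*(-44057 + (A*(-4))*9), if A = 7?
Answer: -1323421212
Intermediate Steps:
(183**2 - 3621)*(-44057 + (A*(-4))*9) = (183**2 - 3621)*(-44057 + (7*(-4))*9) = (33489 - 3621)*(-44057 - 28*9) = 29868*(-44057 - 252) = 29868*(-44309) = -1323421212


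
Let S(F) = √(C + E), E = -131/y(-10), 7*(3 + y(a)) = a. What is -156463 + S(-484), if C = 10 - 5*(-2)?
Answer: -156463 + √47647/31 ≈ -1.5646e+5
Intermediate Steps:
y(a) = -3 + a/7
E = 917/31 (E = -131/(-3 + (⅐)*(-10)) = -131/(-3 - 10/7) = -131/(-31/7) = -131*(-7/31) = 917/31 ≈ 29.581)
C = 20 (C = 10 + 10 = 20)
S(F) = √47647/31 (S(F) = √(20 + 917/31) = √(1537/31) = √47647/31)
-156463 + S(-484) = -156463 + √47647/31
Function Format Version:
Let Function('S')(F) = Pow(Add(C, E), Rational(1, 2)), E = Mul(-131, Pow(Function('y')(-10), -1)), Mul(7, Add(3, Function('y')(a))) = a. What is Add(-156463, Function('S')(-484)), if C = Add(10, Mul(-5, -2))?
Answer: Add(-156463, Mul(Rational(1, 31), Pow(47647, Rational(1, 2)))) ≈ -1.5646e+5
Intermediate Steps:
Function('y')(a) = Add(-3, Mul(Rational(1, 7), a))
E = Rational(917, 31) (E = Mul(-131, Pow(Add(-3, Mul(Rational(1, 7), -10)), -1)) = Mul(-131, Pow(Add(-3, Rational(-10, 7)), -1)) = Mul(-131, Pow(Rational(-31, 7), -1)) = Mul(-131, Rational(-7, 31)) = Rational(917, 31) ≈ 29.581)
C = 20 (C = Add(10, 10) = 20)
Function('S')(F) = Mul(Rational(1, 31), Pow(47647, Rational(1, 2))) (Function('S')(F) = Pow(Add(20, Rational(917, 31)), Rational(1, 2)) = Pow(Rational(1537, 31), Rational(1, 2)) = Mul(Rational(1, 31), Pow(47647, Rational(1, 2))))
Add(-156463, Function('S')(-484)) = Add(-156463, Mul(Rational(1, 31), Pow(47647, Rational(1, 2))))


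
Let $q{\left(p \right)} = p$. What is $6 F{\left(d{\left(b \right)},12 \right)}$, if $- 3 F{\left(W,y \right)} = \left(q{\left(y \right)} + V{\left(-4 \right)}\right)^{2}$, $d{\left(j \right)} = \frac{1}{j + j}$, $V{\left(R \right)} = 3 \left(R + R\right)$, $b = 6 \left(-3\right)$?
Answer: $-288$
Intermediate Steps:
$b = -18$
$V{\left(R \right)} = 6 R$ ($V{\left(R \right)} = 3 \cdot 2 R = 6 R$)
$d{\left(j \right)} = \frac{1}{2 j}$
$F{\left(W,y \right)} = - \frac{\left(-24 + y\right)^{2}}{3}$ ($F{\left(W,y \right)} = - \frac{\left(y + 6 \left(-4\right)\right)^{2}}{3} = - \frac{\left(y - 24\right)^{2}}{3} = - \frac{\left(-24 + y\right)^{2}}{3}$)
$6 F{\left(d{\left(b \right)},12 \right)} = 6 \left(- \frac{\left(-24 + 12\right)^{2}}{3}\right) = 6 \left(- \frac{\left(-12\right)^{2}}{3}\right) = 6 \left(\left(- \frac{1}{3}\right) 144\right) = 6 \left(-48\right) = -288$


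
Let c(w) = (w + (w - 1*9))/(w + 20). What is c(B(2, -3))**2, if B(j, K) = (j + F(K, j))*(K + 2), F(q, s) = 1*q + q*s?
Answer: 25/729 ≈ 0.034294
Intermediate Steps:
F(q, s) = q + q*s
B(j, K) = (2 + K)*(j + K*(1 + j)) (B(j, K) = (j + K*(1 + j))*(K + 2) = (j + K*(1 + j))*(2 + K) = (2 + K)*(j + K*(1 + j)))
c(w) = (-9 + 2*w)/(20 + w) (c(w) = (w + (w - 9))/(20 + w) = (w + (-9 + w))/(20 + w) = (-9 + 2*w)/(20 + w))
c(B(2, -3))**2 = ((-9 + 2*(2*2 - 3*2 + (-3)**2*(1 + 2) + 2*(-3)*(1 + 2)))/(20 + (2*2 - 3*2 + (-3)**2*(1 + 2) + 2*(-3)*(1 + 2))))**2 = ((-9 + 2*(4 - 6 + 9*3 + 2*(-3)*3))/(20 + (4 - 6 + 9*3 + 2*(-3)*3)))**2 = ((-9 + 2*(4 - 6 + 27 - 18))/(20 + (4 - 6 + 27 - 18)))**2 = ((-9 + 2*7)/(20 + 7))**2 = ((-9 + 14)/27)**2 = ((1/27)*5)**2 = (5/27)**2 = 25/729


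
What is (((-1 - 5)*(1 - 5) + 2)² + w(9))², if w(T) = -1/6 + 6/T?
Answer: 1830609/4 ≈ 4.5765e+5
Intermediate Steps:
w(T) = -⅙ + 6/T (w(T) = -1*⅙ + 6/T = -⅙ + 6/T)
(((-1 - 5)*(1 - 5) + 2)² + w(9))² = (((-1 - 5)*(1 - 5) + 2)² + (⅙)*(36 - 1*9)/9)² = ((-6*(-4) + 2)² + (⅙)*(⅑)*(36 - 9))² = ((24 + 2)² + (⅙)*(⅑)*27)² = (26² + ½)² = (676 + ½)² = (1353/2)² = 1830609/4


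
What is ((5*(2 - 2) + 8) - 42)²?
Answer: 1156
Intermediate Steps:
((5*(2 - 2) + 8) - 42)² = ((5*0 + 8) - 42)² = ((0 + 8) - 42)² = (8 - 42)² = (-34)² = 1156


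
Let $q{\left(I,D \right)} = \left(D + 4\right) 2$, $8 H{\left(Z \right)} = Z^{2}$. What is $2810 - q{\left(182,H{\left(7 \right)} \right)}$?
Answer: $\frac{11159}{4} \approx 2789.8$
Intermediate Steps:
$H{\left(Z \right)} = \frac{Z^{2}}{8}$
$q{\left(I,D \right)} = 8 + 2 D$ ($q{\left(I,D \right)} = \left(4 + D\right) 2 = 8 + 2 D$)
$2810 - q{\left(182,H{\left(7 \right)} \right)} = 2810 - \left(8 + 2 \frac{7^{2}}{8}\right) = 2810 - \left(8 + 2 \cdot \frac{1}{8} \cdot 49\right) = 2810 - \left(8 + 2 \cdot \frac{49}{8}\right) = 2810 - \left(8 + \frac{49}{4}\right) = 2810 - \frac{81}{4} = \frac{11159}{4}$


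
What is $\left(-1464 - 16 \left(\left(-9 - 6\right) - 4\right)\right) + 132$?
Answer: $-1028$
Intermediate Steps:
$\left(-1464 - 16 \left(\left(-9 - 6\right) - 4\right)\right) + 132 = \left(-1464 - 16 \left(-15 - 4\right)\right) + 132 = \left(-1464 - -304\right) + 132 = \left(-1464 + 304\right) + 132 = -1160 + 132 = -1028$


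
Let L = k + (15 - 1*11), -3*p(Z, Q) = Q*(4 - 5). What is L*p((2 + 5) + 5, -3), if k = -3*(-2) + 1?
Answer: -11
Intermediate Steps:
k = 7 (k = 6 + 1 = 7)
p(Z, Q) = Q/3 (p(Z, Q) = -Q*(4 - 5)/3 = -Q*(-1)/3 = -(-1)*Q/3 = Q/3)
L = 11 (L = 7 + (15 - 1*11) = 7 + (15 - 11) = 7 + 4 = 11)
L*p((2 + 5) + 5, -3) = 11*((1/3)*(-3)) = 11*(-1) = -11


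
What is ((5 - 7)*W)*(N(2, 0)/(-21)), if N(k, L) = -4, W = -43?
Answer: 344/21 ≈ 16.381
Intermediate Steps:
((5 - 7)*W)*(N(2, 0)/(-21)) = ((5 - 7)*(-43))*(-4/(-21)) = (-2*(-43))*(-4*(-1/21)) = 86*(4/21) = 344/21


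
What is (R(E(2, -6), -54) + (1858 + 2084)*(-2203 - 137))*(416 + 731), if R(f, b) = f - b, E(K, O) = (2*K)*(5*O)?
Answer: -10580324862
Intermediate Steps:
E(K, O) = 10*K*O
(R(E(2, -6), -54) + (1858 + 2084)*(-2203 - 137))*(416 + 731) = ((10*2*(-6) - 1*(-54)) + (1858 + 2084)*(-2203 - 137))*(416 + 731) = ((-120 + 54) + 3942*(-2340))*1147 = (-66 - 9224280)*1147 = -9224346*1147 = -10580324862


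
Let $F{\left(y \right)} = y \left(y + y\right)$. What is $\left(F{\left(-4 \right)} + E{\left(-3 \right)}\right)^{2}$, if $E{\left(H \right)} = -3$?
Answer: $841$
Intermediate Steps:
$F{\left(y \right)} = 2 y^{2}$ ($F{\left(y \right)} = y 2 y = 2 y^{2}$)
$\left(F{\left(-4 \right)} + E{\left(-3 \right)}\right)^{2} = \left(2 \left(-4\right)^{2} - 3\right)^{2} = \left(2 \cdot 16 - 3\right)^{2} = \left(32 - 3\right)^{2} = 29^{2} = 841$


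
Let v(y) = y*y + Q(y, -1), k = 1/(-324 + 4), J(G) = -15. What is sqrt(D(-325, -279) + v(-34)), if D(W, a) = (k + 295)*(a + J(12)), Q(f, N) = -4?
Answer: I*sqrt(136923330)/40 ≈ 292.54*I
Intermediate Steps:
k = -1/320 (k = 1/(-320) = -1/320 ≈ -0.0031250)
v(y) = -4 + y**2 (v(y) = y*y - 4 = y**2 - 4 = -4 + y**2)
D(W, a) = -283197/64 + 94399*a/320 (D(W, a) = (-1/320 + 295)*(a - 15) = 94399*(-15 + a)/320 = -283197/64 + 94399*a/320)
sqrt(D(-325, -279) + v(-34)) = sqrt((-283197/64 + (94399/320)*(-279)) + (-4 + (-34)**2)) = sqrt((-283197/64 - 26337321/320) + (-4 + 1156)) = sqrt(-13876653/160 + 1152) = sqrt(-13692333/160) = I*sqrt(136923330)/40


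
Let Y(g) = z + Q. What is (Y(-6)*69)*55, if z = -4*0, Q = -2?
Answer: -7590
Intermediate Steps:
z = 0
Y(g) = -2 (Y(g) = 0 - 2 = -2)
(Y(-6)*69)*55 = -2*69*55 = -138*55 = -7590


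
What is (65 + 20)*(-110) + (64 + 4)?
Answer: -9282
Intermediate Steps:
(65 + 20)*(-110) + (64 + 4) = 85*(-110) + 68 = -9350 + 68 = -9282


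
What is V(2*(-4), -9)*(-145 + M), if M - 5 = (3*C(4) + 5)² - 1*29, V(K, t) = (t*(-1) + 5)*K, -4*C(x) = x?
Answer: 18480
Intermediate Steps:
C(x) = -x/4
V(K, t) = K*(5 - t) (V(K, t) = (-t + 5)*K = (5 - t)*K = K*(5 - t))
M = -20 (M = 5 + ((3*(-¼*4) + 5)² - 1*29) = 5 + ((3*(-1) + 5)² - 29) = 5 + ((-3 + 5)² - 29) = 5 + (2² - 29) = 5 + (4 - 29) = 5 - 25 = -20)
V(2*(-4), -9)*(-145 + M) = ((2*(-4))*(5 - 1*(-9)))*(-145 - 20) = -8*(5 + 9)*(-165) = -8*14*(-165) = -112*(-165) = 18480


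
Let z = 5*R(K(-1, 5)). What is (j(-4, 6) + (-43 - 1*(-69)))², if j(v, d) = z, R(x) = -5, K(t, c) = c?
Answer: 1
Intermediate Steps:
z = -25 (z = 5*(-5) = -25)
j(v, d) = -25
(j(-4, 6) + (-43 - 1*(-69)))² = (-25 + (-43 - 1*(-69)))² = (-25 + (-43 + 69))² = (-25 + 26)² = 1² = 1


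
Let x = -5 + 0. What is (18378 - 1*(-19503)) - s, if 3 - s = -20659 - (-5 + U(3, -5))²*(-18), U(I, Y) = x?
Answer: 19019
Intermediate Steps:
x = -5
U(I, Y) = -5
s = 18862 (s = 3 - (-20659 - (-5 - 5)²*(-18)) = 3 - (-20659 - (-10)²*(-18)) = 3 - (-20659 - 100*(-18)) = 3 - (-20659 - 1*(-1800)) = 3 - (-20659 + 1800) = 3 - 1*(-18859) = 3 + 18859 = 18862)
(18378 - 1*(-19503)) - s = (18378 - 1*(-19503)) - 1*18862 = (18378 + 19503) - 18862 = 37881 - 18862 = 19019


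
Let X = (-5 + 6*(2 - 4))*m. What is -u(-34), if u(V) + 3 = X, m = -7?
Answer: -116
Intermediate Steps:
X = 119 (X = (-5 + 6*(2 - 4))*(-7) = (-5 + 6*(-2))*(-7) = (-5 - 12)*(-7) = -17*(-7) = 119)
u(V) = 116 (u(V) = -3 + 119 = 116)
-u(-34) = -1*116 = -116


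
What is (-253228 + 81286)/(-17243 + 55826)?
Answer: -57314/12861 ≈ -4.4564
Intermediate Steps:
(-253228 + 81286)/(-17243 + 55826) = -171942/38583 = -171942*1/38583 = -57314/12861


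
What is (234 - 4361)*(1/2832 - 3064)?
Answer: 35810998369/2832 ≈ 1.2645e+7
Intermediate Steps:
(234 - 4361)*(1/2832 - 3064) = -4127*(1/2832 - 3064) = -4127*(-8677247/2832) = 35810998369/2832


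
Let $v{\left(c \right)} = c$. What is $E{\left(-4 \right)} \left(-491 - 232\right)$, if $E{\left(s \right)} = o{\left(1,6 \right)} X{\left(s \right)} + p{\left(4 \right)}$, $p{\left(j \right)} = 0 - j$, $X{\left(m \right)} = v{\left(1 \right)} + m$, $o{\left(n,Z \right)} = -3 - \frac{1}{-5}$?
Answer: $- \frac{15906}{5} \approx -3181.2$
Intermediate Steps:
$o{\left(n,Z \right)} = - \frac{14}{5}$ ($o{\left(n,Z \right)} = -3 - - \frac{1}{5} = -3 + \frac{1}{5} = - \frac{14}{5}$)
$X{\left(m \right)} = 1 + m$
$p{\left(j \right)} = - j$
$E{\left(s \right)} = - \frac{34}{5} - \frac{14 s}{5}$ ($E{\left(s \right)} = - \frac{14 \left(1 + s\right)}{5} - 4 = \left(- \frac{14}{5} - \frac{14 s}{5}\right) - 4 = - \frac{34}{5} - \frac{14 s}{5}$)
$E{\left(-4 \right)} \left(-491 - 232\right) = \left(- \frac{34}{5} - - \frac{56}{5}\right) \left(-491 - 232\right) = \left(- \frac{34}{5} + \frac{56}{5}\right) \left(-491 - 232\right) = \frac{22}{5} \left(-723\right) = - \frac{15906}{5}$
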